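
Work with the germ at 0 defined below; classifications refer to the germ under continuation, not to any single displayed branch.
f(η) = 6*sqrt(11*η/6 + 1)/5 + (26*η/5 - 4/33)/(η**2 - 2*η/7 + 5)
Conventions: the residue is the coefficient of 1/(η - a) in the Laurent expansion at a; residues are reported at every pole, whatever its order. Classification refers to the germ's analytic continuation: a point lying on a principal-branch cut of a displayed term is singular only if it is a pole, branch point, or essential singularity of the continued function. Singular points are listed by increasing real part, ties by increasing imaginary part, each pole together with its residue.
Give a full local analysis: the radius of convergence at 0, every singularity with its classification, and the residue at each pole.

Radius of convergence at 0: 6/11.
At -6/11: an algebraic (square-root) branch point.
At (1/7) - ((2/7)*sqrt(61))*i: a pole of order 1; residue (13/5) + ((359/20130)*sqrt(61))*i.
At (1/7) + ((2/7)*sqrt(61))*i: a pole of order 1; residue (13/5) - ((359/20130)*sqrt(61))*i.

Denominator factor (η**2 - 2*η/7 + 5): discriminant -976/49, complex-conjugate roots (1/7) + ((2/7)*sqrt(61))*i and (1/7) - ((2/7)*sqrt(61))*i; poles of order 1, moduli sqrt(5) and sqrt(5).
Branch term (6/5)*sqrt(1 - η/(-6/11)): its argument vanishes at η = -6/11, a square-root branch point, modulus 6/11.
The radius of convergence is the smallest modulus among the singular points: 6/11.
The branch term is analytic at (1/7) - ((2/7)*sqrt(61))*i and contributes nothing to the residue; only the rational part matters.
The factor η**2 - 2*η/7 + 5 splits as (η - a)(η - a') with a = (1/7) - ((2/7)*sqrt(61))*i, a' = (1/7) + ((2/7)*sqrt(61))*i. At the order-1 pole a set g(η) = (η - a)*(rational part) = [26*η/5 - 4/33] / (η - a').
Simple pole: residue = g(a) at a = (1/7) - ((2/7)*sqrt(61))*i, which is (13/5) + ((359/20130)*sqrt(61))*i.
The branch term is analytic at (1/7) + ((2/7)*sqrt(61))*i and contributes nothing to the residue; only the rational part matters.
The factor η**2 - 2*η/7 + 5 splits as (η - a)(η - a') with a = (1/7) + ((2/7)*sqrt(61))*i, a' = (1/7) - ((2/7)*sqrt(61))*i. At the order-1 pole a set g(η) = (η - a)*(rational part) = [26*η/5 - 4/33] / (η - a').
Simple pole: residue = g(a) at a = (1/7) + ((2/7)*sqrt(61))*i, which is (13/5) - ((359/20130)*sqrt(61))*i.
List the singular points by increasing real part (a conjugate pair: the negative imaginary part first).


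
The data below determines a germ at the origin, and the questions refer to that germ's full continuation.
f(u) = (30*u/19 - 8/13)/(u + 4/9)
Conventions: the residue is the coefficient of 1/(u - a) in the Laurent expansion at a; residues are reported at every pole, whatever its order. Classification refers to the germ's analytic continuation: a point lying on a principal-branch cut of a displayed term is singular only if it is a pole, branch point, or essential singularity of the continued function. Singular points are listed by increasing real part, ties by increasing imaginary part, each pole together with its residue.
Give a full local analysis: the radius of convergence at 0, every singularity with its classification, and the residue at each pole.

Denominator factor (u + 4/9): pole of order 1 at -4/9, modulus 4/9.
The radius of convergence is the smallest modulus among the singular points: 4/9.
At the order-1 pole -4/9 set g(u) = (u - (-4/9))*f(u) = 30*u/19 - 8/13.
Simple pole: residue = g(a) at a = -4/9, which is -976/741.

Radius of convergence at 0: 4/9.
At -4/9: a pole of order 1; residue -976/741.


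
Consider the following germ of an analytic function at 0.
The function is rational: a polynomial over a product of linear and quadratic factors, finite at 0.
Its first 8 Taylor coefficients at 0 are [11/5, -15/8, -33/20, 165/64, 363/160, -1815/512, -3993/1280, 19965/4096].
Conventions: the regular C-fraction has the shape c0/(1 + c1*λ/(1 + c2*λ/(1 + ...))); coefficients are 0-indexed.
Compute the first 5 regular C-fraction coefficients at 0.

The regular C-fraction coefficients are [11/5, 75/88, -3811/2200, 118217/95275, -1375/3811].

Taylor coefficients (read off): a_0 = 11/5, a_1 = -15/8, a_2 = -33/20, a_3 = 165/64, a_4 = 363/160.
c0 = a_0 = 11/5. Peel one level at a time: if S = 1 + c*λ/S' with S'(0) = 1, then c is the λ-coefficient of S and S' = c*λ/(S - 1).
S_1 = c0/f = 1 + (75/88)*λ + (11433/7744)*λ^2 + ...; c1 = 75/88.
S_2 = c1*λ/(S_1 - 1) = 1 + (-3811/2200)*λ + (10747/5000)*λ^2 + ...; c2 = -3811/2200.
S_3 = c2*λ/(S_2 - 1) = 1 + (118217/95275)*λ + (6501935/14523721)*λ^2 + ...; c3 = 118217/95275.
S_4 = c3*λ/(S_3 - 1) = 1 + (-1375/3811)*λ + ...; c4 = -1375/3811.


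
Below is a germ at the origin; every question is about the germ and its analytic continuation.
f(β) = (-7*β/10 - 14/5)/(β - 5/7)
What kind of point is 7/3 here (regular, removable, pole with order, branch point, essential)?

The point is a regular point.

Denominator factors: β - 5/7 = 34/21 at β = 7/3 — none vanishes.
So the germ continues analytically to 7/3.


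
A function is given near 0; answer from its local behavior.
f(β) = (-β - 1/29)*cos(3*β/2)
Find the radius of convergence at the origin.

The factor cos(3*β/2) is entire and contributes no finite singular point.
The polynomial part has no poles.
No finite singular points: the Taylor series at 0 converges everywhere.

The radius of convergence is infinite.


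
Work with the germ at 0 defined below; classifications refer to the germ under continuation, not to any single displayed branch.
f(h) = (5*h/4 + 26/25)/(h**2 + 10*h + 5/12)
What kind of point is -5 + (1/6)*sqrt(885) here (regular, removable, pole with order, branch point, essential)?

The point is a pole of order 1.

The denominator factor h**2 + 10*h + 5/12 vanishes at -5 + (1/6)*sqrt(885) and appears to the power 1; the numerator there equals -521/100 + (5/24)*sqrt(885), nonzero, and no other factor vanishes.
Hence a pole whose order is the multiplicity, 1.


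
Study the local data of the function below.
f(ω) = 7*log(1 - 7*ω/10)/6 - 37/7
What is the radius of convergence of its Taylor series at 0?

Branch term (7/6)*log(1 - ω/(10/7)): its argument vanishes at ω = 10/7, a logarithmic branch point, modulus 10/7.
The radius of convergence is the smallest modulus among the singular points: 10/7.

The radius of convergence is 10/7.


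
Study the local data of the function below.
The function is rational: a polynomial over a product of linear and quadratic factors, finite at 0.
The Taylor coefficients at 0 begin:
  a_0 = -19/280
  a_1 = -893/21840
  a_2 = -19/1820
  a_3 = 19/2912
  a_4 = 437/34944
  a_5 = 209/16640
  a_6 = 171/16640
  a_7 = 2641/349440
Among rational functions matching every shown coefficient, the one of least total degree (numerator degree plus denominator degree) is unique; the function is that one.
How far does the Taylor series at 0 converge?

The radius of convergence is 2.

No rational of total degree below 4 reproduces all 8 coefficients; solving the [1/3] Pade equations on them gives f(x) = (19/35 - 19*x/39)/(x - 2)**3, whose expansion matches every shown term.
Denominator factor (x - 2)^3: pole of order 3 at 2, modulus 2.
The radius of convergence is the smallest modulus among the singular points: 2.


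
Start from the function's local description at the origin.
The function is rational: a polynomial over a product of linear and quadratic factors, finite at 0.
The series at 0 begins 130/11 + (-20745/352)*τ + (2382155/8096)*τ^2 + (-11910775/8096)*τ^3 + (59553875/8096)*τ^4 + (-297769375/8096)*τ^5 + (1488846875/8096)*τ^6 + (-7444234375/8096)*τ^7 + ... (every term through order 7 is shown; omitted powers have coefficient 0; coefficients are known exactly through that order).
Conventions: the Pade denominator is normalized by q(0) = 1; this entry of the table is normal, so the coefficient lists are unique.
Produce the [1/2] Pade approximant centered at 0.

The Pade approximant has numerator coefficients [130/11, 1106949605/14847008]; denominator coefficients [1, 476431/42179, 30491584/970117].

Taylor coefficients needed (read off): a_0 = 130/11, a_1 = -20745/352, a_2 = 2382155/8096, a_3 = -11910775/8096.
Write the denominator as Q(τ) = 1 + q1*τ + q2*τ^2. Requiring Q*f - P = O(τ^4) with deg P <= 1 kills the coefficients of τ^2..τ^3 in Q*f:
  τ^2: a_2 + q1*a_1 + q2*a_0 = 0, i.e. 2382155/8096 + (-20745/352)*q1 + (130/11)*q2 = 0.
  τ^3: a_3 + q1*a_2 + q2*a_1 = 0, i.e. -11910775/8096 + (2382155/8096)*q1 + (-20745/352)*q2 = 0.
Solving this linear system: q1 = 476431/42179, q2 = 30491584/970117.
The numerator is Q*f truncated at degree 1: P0 = a_0 = 130/11; P1 = a_1 + q1*a_0 = 1106949605/14847008.


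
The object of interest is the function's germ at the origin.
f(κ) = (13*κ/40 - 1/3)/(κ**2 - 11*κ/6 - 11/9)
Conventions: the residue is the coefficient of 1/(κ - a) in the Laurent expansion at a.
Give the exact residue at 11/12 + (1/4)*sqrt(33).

The factor κ**2 - 11*κ/6 - 11/9 splits as (κ - a)(κ - a') with a = 11/12 + (1/4)*sqrt(33), a' = 11/12 - (1/4)*sqrt(33). At the order-1 pole a set g(κ) = (κ - a)*f(κ) = [13*κ/40 - 1/3] / (κ - a').
Simple pole: residue = g(a) at a = 11/12 + (1/4)*sqrt(33), which is 13/80 - (17/7920)*sqrt(33).

The residue is 13/80 - (17/7920)*sqrt(33).


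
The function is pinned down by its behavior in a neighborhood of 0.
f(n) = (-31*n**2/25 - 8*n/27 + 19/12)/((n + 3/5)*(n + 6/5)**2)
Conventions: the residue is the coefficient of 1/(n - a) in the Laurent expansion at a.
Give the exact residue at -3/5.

At the order-1 pole -3/5 set g(n) = (n - (-3/5))*f(n) = (-31*n**2/25 - 8*n/27 + 19/12)/(n + 6/5)**2.
Simple pole: residue = g(a) at a = -3/5, which is 29581/8100.

The residue is 29581/8100.


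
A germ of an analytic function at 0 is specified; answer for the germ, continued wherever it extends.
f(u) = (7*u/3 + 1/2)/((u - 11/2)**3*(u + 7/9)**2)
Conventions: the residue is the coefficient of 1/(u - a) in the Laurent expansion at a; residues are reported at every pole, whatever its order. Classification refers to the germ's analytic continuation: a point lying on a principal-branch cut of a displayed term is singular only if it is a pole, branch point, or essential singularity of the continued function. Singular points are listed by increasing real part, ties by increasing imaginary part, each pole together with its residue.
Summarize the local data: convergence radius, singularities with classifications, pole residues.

Radius of convergence at 0: 7/9.
At -7/9: a pole of order 2; residue -1123632/163047361.
At 11/2: a pole of order 3; residue 1123632/163047361.

Denominator factor (u - 11/2)^3: pole of order 3 at 11/2, modulus 11/2.
Denominator factor (u + 7/9)^2: pole of order 2 at -7/9, modulus 7/9.
The radius of convergence is the smallest modulus among the singular points: 7/9.
At the order-2 pole -7/9 set g(u) = (u - (-7/9))^2*f(u) = (7*u/3 + 1/2)/(u - 11/2)**3.
Order-2 pole: residue = g'(a); g'(-7/9) = -1123632/163047361, so the residue is -1123632/163047361.
At the order-3 pole 11/2 set g(u) = (u - (11/2))^3*f(u) = (7*u/3 + 1/2)/(u + 7/9)**2.
Order-3 pole: residue = g''(a)/2; g''(11/2) = 2247264/163047361, so the residue is 1123632/163047361.
List the singular points by increasing real part (a conjugate pair: the negative imaginary part first).


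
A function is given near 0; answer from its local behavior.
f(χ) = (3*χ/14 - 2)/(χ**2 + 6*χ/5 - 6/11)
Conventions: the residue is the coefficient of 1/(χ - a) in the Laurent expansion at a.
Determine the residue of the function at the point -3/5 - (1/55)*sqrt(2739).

The factor χ**2 + 6*χ/5 - 6/11 splits as (χ - a)(χ - a') with a = -3/5 - (1/55)*sqrt(2739), a' = -3/5 + (1/55)*sqrt(2739). At the order-1 pole a set g(χ) = (χ - a)*f(χ) = [3*χ/14 - 2] / (χ - a').
Simple pole: residue = g(a) at a = -3/5 - (1/55)*sqrt(2739), which is 3/28 + (149/6972)*sqrt(2739).

The residue is 3/28 + (149/6972)*sqrt(2739).


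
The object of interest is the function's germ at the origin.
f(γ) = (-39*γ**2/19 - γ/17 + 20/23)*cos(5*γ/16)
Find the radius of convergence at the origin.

The factor cos(5*γ/16) is entire and contributes no finite singular point.
The polynomial part has no poles.
No finite singular points: the Taylor series at 0 converges everywhere.

The radius of convergence is infinite.


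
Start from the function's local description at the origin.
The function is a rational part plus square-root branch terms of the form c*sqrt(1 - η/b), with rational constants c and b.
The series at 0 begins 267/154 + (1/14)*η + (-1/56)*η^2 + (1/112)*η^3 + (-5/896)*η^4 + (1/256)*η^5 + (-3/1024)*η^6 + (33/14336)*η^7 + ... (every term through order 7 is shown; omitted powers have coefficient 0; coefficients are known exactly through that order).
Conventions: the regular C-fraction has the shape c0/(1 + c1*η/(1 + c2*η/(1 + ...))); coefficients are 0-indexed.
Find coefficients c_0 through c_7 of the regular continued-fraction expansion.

Taylor coefficients (read off): a_0 = 267/154, a_1 = 1/14, a_2 = -1/56, a_3 = 1/112, a_4 = -5/896, a_5 = 1/256, a_6 = -3/1024, a_7 = 33/14336.
c0 = a_0 = 267/154. Peel one level at a time: if S = 1 + c*η/S' with S'(0) = 1, then c is the η-coefficient of S and S' = c*η/(S - 1).
S_1 = c0/f = 1 + (-11/267)*η + (3421/285156)*η^2 + ...; c1 = -11/267.
S_2 = c1*η/(S_1 - 1) = 1 + (311/1068)*η + (-1/16)*η^2 + ...; c2 = 311/1068.
S_3 = c2*η/(S_2 - 1) = 1 + (267/1244)*η + (-94785/1547536)*η^2 + ...; c3 = 267/1244.
S_4 = c3*η/(S_3 - 1) = 1 + (355/1244)*η + (-1/16)*η^2 + ...; c4 = 355/1244.
S_5 = c4*η/(S_4 - 1) = 1 + (311/1420)*η + (-124089/2016400)*η^2 + ...; c5 = 311/1420.
S_6 = c5*η/(S_5 - 1) = 1 + (399/1420)*η + (-1/16)*η^2 + ...; c6 = 399/1420.
S_7 = c6*η/(S_6 - 1) = 1 + (355/1596)*η + ...; c7 = 355/1596.

The regular C-fraction coefficients are [267/154, -11/267, 311/1068, 267/1244, 355/1244, 311/1420, 399/1420, 355/1596].


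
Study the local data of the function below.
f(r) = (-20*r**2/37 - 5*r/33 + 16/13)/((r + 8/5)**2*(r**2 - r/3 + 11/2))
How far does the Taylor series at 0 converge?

The radius of convergence is 8/5.

Denominator factor (r + 8/5)^2: pole of order 2 at -8/5, modulus 8/5.
Denominator factor (r**2 - r/3 + 11/2): discriminant -197/9, complex-conjugate roots (1/6) + ((1/6)*sqrt(197))*i and (1/6) - ((1/6)*sqrt(197))*i; poles of order 1, moduli (1/2)*sqrt(22) and (1/2)*sqrt(22).
The radius of convergence is the smallest modulus among the singular points: 8/5.


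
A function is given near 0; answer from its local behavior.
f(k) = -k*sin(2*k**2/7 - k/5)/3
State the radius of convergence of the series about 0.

The radius of convergence is infinite.

The factor sin(2*k**2/7 - k/5) is entire and contributes no finite singular point.
The polynomial part has no poles.
No finite singular points: the Taylor series at 0 converges everywhere.


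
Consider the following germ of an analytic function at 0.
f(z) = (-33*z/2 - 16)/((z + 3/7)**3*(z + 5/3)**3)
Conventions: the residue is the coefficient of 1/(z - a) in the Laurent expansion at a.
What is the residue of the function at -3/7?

The residue is 15752961/5940688.

At the order-3 pole -3/7 set g(z) = (z - (-3/7))^3*f(z) = (-33*z/2 - 16)/(z + 5/3)**3.
Order-3 pole: residue = g''(a)/2; g''(-3/7) = 15752961/2970344, so the residue is 15752961/5940688.


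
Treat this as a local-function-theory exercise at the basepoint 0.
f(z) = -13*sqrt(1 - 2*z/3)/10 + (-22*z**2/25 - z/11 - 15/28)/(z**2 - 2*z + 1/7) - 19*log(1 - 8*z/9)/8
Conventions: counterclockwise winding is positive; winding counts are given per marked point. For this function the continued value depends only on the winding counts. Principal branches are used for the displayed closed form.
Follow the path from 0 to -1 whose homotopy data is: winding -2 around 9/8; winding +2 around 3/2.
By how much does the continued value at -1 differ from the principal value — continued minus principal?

Continued minus principal equals (19/2)*pi*i.

The rational part is single-valued and drops out of the difference; each branch term changes only by its own monodromy.
(-13/10)*sqrt(1 - z/(3/2)): winding +2 is even, the square root returns to the same sheet, contribution 0.
(-19/8)*log(1 - z/(9/8)): each positive loop around 9/8 adds 2*pi*i to the log, so winding -2 contributes (-19/8)*(-2)*2*pi*i = (19/2)*pi*i.
Summing the contributions at z = -1 gives (19/2)*pi*i.


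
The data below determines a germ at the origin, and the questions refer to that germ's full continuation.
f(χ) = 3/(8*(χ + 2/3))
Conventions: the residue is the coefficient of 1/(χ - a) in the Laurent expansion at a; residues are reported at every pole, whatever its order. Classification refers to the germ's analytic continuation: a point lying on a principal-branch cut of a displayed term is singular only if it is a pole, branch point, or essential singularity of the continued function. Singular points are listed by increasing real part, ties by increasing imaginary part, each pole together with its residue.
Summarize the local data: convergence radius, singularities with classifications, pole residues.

Denominator factor (χ + 2/3): pole of order 1 at -2/3, modulus 2/3.
The radius of convergence is the smallest modulus among the singular points: 2/3.
At the order-1 pole -2/3 set g(χ) = (χ - (-2/3))*f(χ) = 3/8.
Simple pole: residue = g(a) at a = -2/3, which is 3/8.

Radius of convergence at 0: 2/3.
At -2/3: a pole of order 1; residue 3/8.


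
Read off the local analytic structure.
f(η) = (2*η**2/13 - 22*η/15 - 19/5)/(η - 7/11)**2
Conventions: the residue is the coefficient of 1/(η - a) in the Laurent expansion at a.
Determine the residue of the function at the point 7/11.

At the order-2 pole 7/11 set g(η) = (η - (7/11))^2*f(η) = 2*η**2/13 - 22*η/15 - 19/5.
Order-2 pole: residue = g'(a); g'(7/11) = -2726/2145, so the residue is -2726/2145.

The residue is -2726/2145.


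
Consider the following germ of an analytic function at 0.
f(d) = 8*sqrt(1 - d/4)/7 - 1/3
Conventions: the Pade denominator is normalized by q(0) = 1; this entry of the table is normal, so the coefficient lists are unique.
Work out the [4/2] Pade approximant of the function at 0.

Taylor coefficients needed (expand at 0): a_0 = 17/21, a_1 = -1/7, a_2 = -1/112, a_3 = -1/896, a_4 = -5/28672, a_5 = -1/32768, a_6 = -3/524288.
Write the denominator as Q(d) = 1 + q1*d + q2*d^2. Requiring Q*f - P = O(d^7) with deg P <= 4 kills the coefficients of d^5..d^6 in Q*f:
  d^5: a_5 + q1*a_4 + q2*a_3 = 0, i.e. -1/32768 + (-5/28672)*q1 + (-1/896)*q2 = 0.
  d^6: a_6 + q1*a_5 + q2*a_4 = 0, i.e. -3/524288 + (-1/32768)*q1 + (-5/28672)*q2 = 0.
Solving this linear system: q1 = -7/24, q2 = 7/384.
The numerator is Q*f truncated at degree 4: P0 = a_0 = 17/21; P1 = a_1 + q1*a_0 = -191/504; P2 = a_2 + q1*a_1 + q2*a_0 = 383/8064; P3 = a_3 + q1*a_2 + q2*a_1 = -1/896; P4 = a_4 + q1*a_3 + q2*a_2 = -1/86016.

The Pade approximant has numerator coefficients [17/21, -191/504, 383/8064, -1/896, -1/86016]; denominator coefficients [1, -7/24, 7/384].


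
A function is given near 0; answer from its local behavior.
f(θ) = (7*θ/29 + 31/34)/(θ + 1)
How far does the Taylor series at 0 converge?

The radius of convergence is 1.

Denominator factor (θ + 1): pole of order 1 at -1, modulus 1.
The radius of convergence is the smallest modulus among the singular points: 1.


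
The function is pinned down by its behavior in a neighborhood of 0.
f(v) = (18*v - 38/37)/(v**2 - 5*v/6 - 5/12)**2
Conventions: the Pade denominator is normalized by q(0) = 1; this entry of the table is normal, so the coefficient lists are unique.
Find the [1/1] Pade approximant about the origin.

The Pade approximant has numerator coefficients [-5472/925, 195707808/1891625]; denominator coefficients [1, 8256/2045].

Taylor coefficients needed (expand at 0): a_0 = -5472/925, a_1 = 117792/925, a_2 = -2377728/4625.
Write the denominator as Q(v) = 1 + q1*v. Requiring Q*f - P = O(v^3) with deg P <= 1 kills the coefficients of v^2..v^2 in Q*f:
  v^2: a_2 + q1*a_1 = 0, i.e. -2377728/4625 + (117792/925)*q1 = 0.
Solving this linear system: q1 = 8256/2045.
The numerator is Q*f truncated at degree 1: P0 = a_0 = -5472/925; P1 = a_1 + q1*a_0 = 195707808/1891625.


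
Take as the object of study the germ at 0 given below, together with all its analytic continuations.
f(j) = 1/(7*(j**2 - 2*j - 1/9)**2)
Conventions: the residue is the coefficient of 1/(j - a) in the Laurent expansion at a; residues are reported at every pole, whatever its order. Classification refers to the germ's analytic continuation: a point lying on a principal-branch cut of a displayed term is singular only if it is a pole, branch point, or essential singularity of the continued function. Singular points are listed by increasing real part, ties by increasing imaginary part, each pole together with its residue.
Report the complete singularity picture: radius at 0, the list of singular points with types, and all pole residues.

Radius of convergence at 0: -1 + (1/3)*sqrt(10).
At 1 - (1/3)*sqrt(10): a pole of order 2; residue (27/2800)*sqrt(10).
At 1 + (1/3)*sqrt(10): a pole of order 2; residue -(27/2800)*sqrt(10).

Denominator factor (j**2 - 2*j - 1/9)^2: discriminant 40/9, real irrational roots 1 + (1/3)*sqrt(10) and 1 - (1/3)*sqrt(10); poles of order 2, moduli 1 + (1/3)*sqrt(10) and -1 + (1/3)*sqrt(10).
The radius of convergence is the smallest modulus among the singular points: -1 + (1/3)*sqrt(10).
The factor j**2 - 2*j - 1/9 splits as (j - a)(j - a') with a = 1 - (1/3)*sqrt(10), a' = 1 + (1/3)*sqrt(10). At the order-2 pole a set g(j) = (j - a)^2*f(j) = [1/7] / (j - a')^2.
Order-2 pole: residue = g'(a); g'(1 - (1/3)*sqrt(10)) = (27/2800)*sqrt(10), so the residue is (27/2800)*sqrt(10).
The factor j**2 - 2*j - 1/9 splits as (j - a)(j - a') with a = 1 + (1/3)*sqrt(10), a' = 1 - (1/3)*sqrt(10). At the order-2 pole a set g(j) = (j - a)^2*f(j) = [1/7] / (j - a')^2.
Order-2 pole: residue = g'(a); g'(1 + (1/3)*sqrt(10)) = -(27/2800)*sqrt(10), so the residue is -(27/2800)*sqrt(10).
List the singular points by increasing real part (a conjugate pair: the negative imaginary part first).


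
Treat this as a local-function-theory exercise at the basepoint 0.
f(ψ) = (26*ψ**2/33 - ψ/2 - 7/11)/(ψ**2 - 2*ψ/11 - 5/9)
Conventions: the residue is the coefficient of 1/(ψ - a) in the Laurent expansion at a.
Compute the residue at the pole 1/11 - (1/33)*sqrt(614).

The factor ψ**2 - 2*ψ/11 - 5/9 splits as (ψ - a)(ψ - a') with a = 1/11 - (1/33)*sqrt(614), a' = 1/11 + (1/33)*sqrt(614). At the order-1 pole a set g(ψ) = (ψ - a)*f(ψ) = [26*ψ**2/33 - ψ/2 - 7/11] / (ψ - a').
Simple pole: residue = g(a) at a = 1/11 - (1/33)*sqrt(614), which is -259/1452 + (16609/2674584)*sqrt(614).

The residue is -259/1452 + (16609/2674584)*sqrt(614).


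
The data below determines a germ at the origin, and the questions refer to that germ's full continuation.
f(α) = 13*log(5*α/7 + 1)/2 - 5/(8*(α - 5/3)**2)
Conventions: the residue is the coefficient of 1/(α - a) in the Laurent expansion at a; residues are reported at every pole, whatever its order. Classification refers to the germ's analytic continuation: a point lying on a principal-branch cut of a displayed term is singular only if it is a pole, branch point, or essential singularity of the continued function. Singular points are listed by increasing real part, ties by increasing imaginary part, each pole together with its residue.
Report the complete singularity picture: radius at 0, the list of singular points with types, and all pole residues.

Radius of convergence at 0: 7/5.
At -7/5: a logarithmic branch point.
At 5/3: a pole of order 2; residue 0.

Denominator factor (α - 5/3)^2: pole of order 2 at 5/3, modulus 5/3.
Branch term (13/2)*log(1 - α/(-7/5)): its argument vanishes at α = -7/5, a logarithmic branch point, modulus 7/5.
The radius of convergence is the smallest modulus among the singular points: 7/5.
The branch term is analytic at 5/3 and contributes nothing to the residue; only the rational part matters.
At the order-2 pole 5/3 set g(α) = (α - (5/3))^2*(rational part) = -5/8.
Order-2 pole: residue = g'(a); g'(5/3) = 0, so the residue is 0.
List the singular points by increasing real part (a conjugate pair: the negative imaginary part first).


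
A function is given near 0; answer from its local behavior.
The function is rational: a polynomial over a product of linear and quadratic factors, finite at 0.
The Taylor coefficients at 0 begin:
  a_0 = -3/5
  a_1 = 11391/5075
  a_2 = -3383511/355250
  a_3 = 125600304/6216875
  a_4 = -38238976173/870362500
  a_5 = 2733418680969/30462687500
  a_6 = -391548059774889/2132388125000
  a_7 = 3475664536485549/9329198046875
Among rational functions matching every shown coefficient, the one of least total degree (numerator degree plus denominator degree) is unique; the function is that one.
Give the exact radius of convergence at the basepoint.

No rational of total degree below 5 reproduces all 8 coefficients; solving the [2/3] Pade equations on them gives f(φ) = (19*φ**2/5 - 24*φ/29 + 1/2)/((φ + 5/4)*(φ**2 - 6*φ/7 - 2/3)), whose expansion matches every shown term.
Denominator factor (φ + 5/4): pole of order 1 at -5/4, modulus 5/4.
Denominator factor (φ**2 - 6*φ/7 - 2/3): discriminant 500/147, real irrational roots 3/7 + (5/21)*sqrt(15) and 3/7 - (5/21)*sqrt(15); poles of order 1, moduli 3/7 + (5/21)*sqrt(15) and -3/7 + (5/21)*sqrt(15).
The radius of convergence is the smallest modulus among the singular points: -3/7 + (5/21)*sqrt(15).

The radius of convergence is -3/7 + (5/21)*sqrt(15).


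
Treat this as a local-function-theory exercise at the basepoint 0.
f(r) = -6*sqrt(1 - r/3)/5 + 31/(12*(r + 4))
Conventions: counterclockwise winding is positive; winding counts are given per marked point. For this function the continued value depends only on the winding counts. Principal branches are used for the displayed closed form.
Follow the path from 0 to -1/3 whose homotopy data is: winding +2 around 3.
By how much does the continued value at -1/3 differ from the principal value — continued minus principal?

The rational part is single-valued and drops out of the difference; each branch term changes only by its own monodromy.
(-6/5)*sqrt(1 - r/(3)): winding +2 is even, the square root returns to the same sheet, contribution 0.
Summing the contributions at r = -1/3 gives 0.

Continued minus principal equals 0.


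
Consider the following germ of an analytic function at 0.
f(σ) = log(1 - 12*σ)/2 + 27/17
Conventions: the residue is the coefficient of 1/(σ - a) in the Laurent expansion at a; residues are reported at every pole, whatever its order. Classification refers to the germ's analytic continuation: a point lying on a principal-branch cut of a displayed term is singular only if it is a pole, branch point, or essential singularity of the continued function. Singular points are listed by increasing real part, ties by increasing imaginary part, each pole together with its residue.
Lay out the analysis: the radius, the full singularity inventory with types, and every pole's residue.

Branch term (1/2)*log(1 - σ/(1/12)): its argument vanishes at σ = 1/12, a logarithmic branch point, modulus 1/12.
The radius of convergence is the smallest modulus among the singular points: 1/12.

Radius of convergence at 0: 1/12.
At 1/12: a logarithmic branch point.


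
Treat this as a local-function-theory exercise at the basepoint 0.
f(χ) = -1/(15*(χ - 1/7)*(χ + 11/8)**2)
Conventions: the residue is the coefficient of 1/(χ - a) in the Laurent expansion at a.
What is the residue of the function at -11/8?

The residue is 3136/108375.

At the order-2 pole -11/8 set g(χ) = (χ - (-11/8))^2*f(χ) = -1/(15*(χ - 1/7)).
Order-2 pole: residue = g'(a); g'(-11/8) = 3136/108375, so the residue is 3136/108375.


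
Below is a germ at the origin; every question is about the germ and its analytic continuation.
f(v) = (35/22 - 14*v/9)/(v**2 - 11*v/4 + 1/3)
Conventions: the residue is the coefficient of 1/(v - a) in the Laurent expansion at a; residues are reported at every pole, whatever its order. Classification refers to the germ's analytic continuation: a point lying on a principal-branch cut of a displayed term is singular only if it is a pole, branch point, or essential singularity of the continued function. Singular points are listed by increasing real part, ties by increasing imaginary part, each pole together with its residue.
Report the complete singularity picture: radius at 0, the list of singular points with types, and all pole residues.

Radius of convergence at 0: 11/8 - (1/24)*sqrt(897).
At 11/8 - (1/24)*sqrt(897): a pole of order 1; residue -7/9 + (217/29601)*sqrt(897).
At 11/8 + (1/24)*sqrt(897): a pole of order 1; residue -7/9 - (217/29601)*sqrt(897).

Denominator factor (v**2 - 11*v/4 + 1/3): discriminant 299/48, real irrational roots 11/8 + (1/24)*sqrt(897) and 11/8 - (1/24)*sqrt(897); poles of order 1, moduli 11/8 + (1/24)*sqrt(897) and 11/8 - (1/24)*sqrt(897).
The radius of convergence is the smallest modulus among the singular points: 11/8 - (1/24)*sqrt(897).
The factor v**2 - 11*v/4 + 1/3 splits as (v - a)(v - a') with a = 11/8 - (1/24)*sqrt(897), a' = 11/8 + (1/24)*sqrt(897). At the order-1 pole a set g(v) = (v - a)*f(v) = [35/22 - 14*v/9] / (v - a').
Simple pole: residue = g(a) at a = 11/8 - (1/24)*sqrt(897), which is -7/9 + (217/29601)*sqrt(897).
The factor v**2 - 11*v/4 + 1/3 splits as (v - a)(v - a') with a = 11/8 + (1/24)*sqrt(897), a' = 11/8 - (1/24)*sqrt(897). At the order-1 pole a set g(v) = (v - a)*f(v) = [35/22 - 14*v/9] / (v - a').
Simple pole: residue = g(a) at a = 11/8 + (1/24)*sqrt(897), which is -7/9 - (217/29601)*sqrt(897).
List the singular points by increasing real part (a conjugate pair: the negative imaginary part first).


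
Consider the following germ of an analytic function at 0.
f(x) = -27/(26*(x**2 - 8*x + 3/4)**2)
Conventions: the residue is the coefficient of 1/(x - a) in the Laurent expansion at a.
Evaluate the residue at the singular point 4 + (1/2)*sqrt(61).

The factor x**2 - 8*x + 3/4 splits as (x - a)(x - a') with a = 4 + (1/2)*sqrt(61), a' = 4 - (1/2)*sqrt(61). At the order-2 pole a set g(x) = (x - a)^2*f(x) = [-27/26] / (x - a')^2.
Order-2 pole: residue = g'(a); g'(4 + (1/2)*sqrt(61)) = (27/48373)*sqrt(61), so the residue is (27/48373)*sqrt(61).

The residue is (27/48373)*sqrt(61).


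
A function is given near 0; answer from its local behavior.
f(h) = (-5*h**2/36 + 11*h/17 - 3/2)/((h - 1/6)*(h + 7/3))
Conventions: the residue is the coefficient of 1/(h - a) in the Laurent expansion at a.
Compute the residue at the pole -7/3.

At the order-1 pole -7/3 set g(h) = (h - (-7/3))*f(h) = (-5*h**2/36 + 11*h/17 - 3/2)/(h - 1/6).
Simple pole: residue = g(a) at a = -7/3, which is 20743/13770.

The residue is 20743/13770.


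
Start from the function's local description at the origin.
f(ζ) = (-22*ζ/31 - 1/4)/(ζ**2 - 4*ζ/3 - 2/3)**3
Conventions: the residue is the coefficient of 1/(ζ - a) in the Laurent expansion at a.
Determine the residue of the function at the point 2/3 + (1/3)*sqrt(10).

The residue is -(65367/1984000)*sqrt(10).

The factor ζ**2 - 4*ζ/3 - 2/3 splits as (ζ - a)(ζ - a') with a = 2/3 + (1/3)*sqrt(10), a' = 2/3 - (1/3)*sqrt(10). At the order-3 pole a set g(ζ) = (ζ - a)^3*f(ζ) = [-22*ζ/31 - 1/4] / (ζ - a')^3.
Order-3 pole: residue = g''(a)/2; g''(2/3 + (1/3)*sqrt(10)) = -(65367/992000)*sqrt(10), so the residue is -(65367/1984000)*sqrt(10).


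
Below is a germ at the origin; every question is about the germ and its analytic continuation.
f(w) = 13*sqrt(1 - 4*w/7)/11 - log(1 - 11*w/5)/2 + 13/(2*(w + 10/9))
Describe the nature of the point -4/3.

Denominator factors: w + 10/9 = -2/9 at w = -4/3 — none vanishes.
Branch term log(1 - w/(5/11)): argument at -4/3 is 59/15, nonzero, so -4/3 is not its branch point (a point on a principal cut is still regular for the continued germ).
Branch term sqrt(1 - w/(7/4)): argument at -4/3 is 37/21, nonzero, so -4/3 is not its branch point (a point on a principal cut is still regular for the continued germ).
So the germ continues analytically to -4/3.

The point is a regular point.


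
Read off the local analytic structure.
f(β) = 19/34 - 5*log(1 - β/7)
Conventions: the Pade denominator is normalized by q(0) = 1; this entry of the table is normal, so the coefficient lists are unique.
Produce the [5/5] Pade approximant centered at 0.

The Pade approximant has numerator coefficients [19/34, 35/68, -1340/7497, 265/14994, -1565/2571471, 284/54000891]; denominator coefficients [1, -5/14, 20/441, -5/2058, 5/100842, -1/4235364].

Taylor coefficients needed (expand at 0): a_0 = 19/34, a_1 = 5/7, a_2 = 5/98, a_3 = 5/1029, a_4 = 5/9604, a_5 = 1/16807, a_6 = 5/705894, a_7 = 5/5764801, a_8 = 5/46118408, a_9 = 5/363182463, a_10 = 1/564950498.
Write the denominator as Q(β) = 1 + q1*β + q2*β^2 + q3*β^3 + q4*β^4 + q5*β^5. Requiring Q*f - P = O(β^11) with deg P <= 5 kills the coefficients of β^6..β^10 in Q*f:
  β^6: a_6 + q1*a_5 + q2*a_4 + q3*a_3 + q4*a_2 + q5*a_1 = 0, i.e. 5/705894 + (1/16807)*q1 + (5/9604)*q2 + (5/1029)*q3 + (5/98)*q4 + (5/7)*q5 = 0.
  β^7: a_7 + q1*a_6 + q2*a_5 + q3*a_4 + q4*a_3 + q5*a_2 = 0, i.e. 5/5764801 + (5/705894)*q1 + (1/16807)*q2 + (5/9604)*q3 + (5/1029)*q4 + (5/98)*q5 = 0.
  β^8: a_8 + q1*a_7 + q2*a_6 + q3*a_5 + q4*a_4 + q5*a_3 = 0, i.e. 5/46118408 + (5/5764801)*q1 + (5/705894)*q2 + (1/16807)*q3 + (5/9604)*q4 + (5/1029)*q5 = 0.
  β^9: a_9 + q1*a_8 + q2*a_7 + q3*a_6 + q4*a_5 + q5*a_4 = 0, i.e. 5/363182463 + (5/46118408)*q1 + (5/5764801)*q2 + (5/705894)*q3 + (1/16807)*q4 + (5/9604)*q5 = 0.
  β^10: a_10 + q1*a_9 + q2*a_8 + q3*a_7 + q4*a_6 + q5*a_5 = 0, i.e. 1/564950498 + (5/363182463)*q1 + (5/46118408)*q2 + (5/5764801)*q3 + (5/705894)*q4 + (1/16807)*q5 = 0.
Solving this linear system: q1 = -5/14, q2 = 20/441, q3 = -5/2058, q4 = 5/100842, q5 = -1/4235364.
The numerator is Q*f truncated at degree 5: P0 = a_0 = 19/34; P1 = a_1 + q1*a_0 = 35/68; P2 = a_2 + q1*a_1 + q2*a_0 = -1340/7497; P3 = a_3 + q1*a_2 + q2*a_1 + q3*a_0 = 265/14994; P4 = a_4 + q1*a_3 + q2*a_2 + q3*a_1 + q4*a_0 = -1565/2571471; P5 = a_5 + q1*a_4 + q2*a_3 + q3*a_2 + q4*a_1 + q5*a_0 = 284/54000891.


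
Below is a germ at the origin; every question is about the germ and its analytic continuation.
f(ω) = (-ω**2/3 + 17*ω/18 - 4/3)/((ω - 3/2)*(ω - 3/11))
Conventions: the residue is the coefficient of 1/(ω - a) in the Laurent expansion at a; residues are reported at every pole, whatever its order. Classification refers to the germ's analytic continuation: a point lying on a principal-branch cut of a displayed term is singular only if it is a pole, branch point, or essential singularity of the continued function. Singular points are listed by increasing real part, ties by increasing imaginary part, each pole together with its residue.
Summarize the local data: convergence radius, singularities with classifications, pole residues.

Denominator factor (ω - 3/2): pole of order 1 at 3/2, modulus 3/2.
Denominator factor (ω - 3/11): pole of order 1 at 3/11, modulus 3/11.
The radius of convergence is the smallest modulus among the singular points: 3/11.
At the order-1 pole 3/11 set g(ω) = (ω - (3/11))*f(ω) = (-ω**2/3 + 17*ω/18 - 4/3)/(ω - 3/2).
Simple pole: residue = g(a) at a = 3/11, which is 799/891.
At the order-1 pole 3/2 set g(ω) = (ω - (3/2))*f(ω) = (-ω**2/3 + 17*ω/18 - 4/3)/(ω - 3/11).
Simple pole: residue = g(a) at a = 3/2, which is -44/81.
List the singular points by increasing real part (a conjugate pair: the negative imaginary part first).

Radius of convergence at 0: 3/11.
At 3/11: a pole of order 1; residue 799/891.
At 3/2: a pole of order 1; residue -44/81.


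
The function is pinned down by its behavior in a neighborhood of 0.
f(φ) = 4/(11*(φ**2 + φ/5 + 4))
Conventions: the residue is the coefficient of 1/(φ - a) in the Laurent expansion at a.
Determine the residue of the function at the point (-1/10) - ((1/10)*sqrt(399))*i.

The factor φ**2 + φ/5 + 4 splits as (φ - a)(φ - a') with a = (-1/10) - ((1/10)*sqrt(399))*i, a' = (-1/10) + ((1/10)*sqrt(399))*i. At the order-1 pole a set g(φ) = (φ - a)*f(φ) = [4/11] / (φ - a').
Simple pole: residue = g(a) at a = (-1/10) - ((1/10)*sqrt(399))*i, which is ((20/4389)*sqrt(399))*i.

The residue is ((20/4389)*sqrt(399))*i.


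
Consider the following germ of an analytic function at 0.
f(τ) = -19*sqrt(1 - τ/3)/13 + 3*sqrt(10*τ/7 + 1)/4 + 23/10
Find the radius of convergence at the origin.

The radius of convergence is 7/10.

Branch term (-19/13)*sqrt(1 - τ/(3)): its argument vanishes at τ = 3, a square-root branch point, modulus 3.
Branch term (3/4)*sqrt(1 - τ/(-7/10)): its argument vanishes at τ = -7/10, a square-root branch point, modulus 7/10.
The radius of convergence is the smallest modulus among the singular points: 7/10.


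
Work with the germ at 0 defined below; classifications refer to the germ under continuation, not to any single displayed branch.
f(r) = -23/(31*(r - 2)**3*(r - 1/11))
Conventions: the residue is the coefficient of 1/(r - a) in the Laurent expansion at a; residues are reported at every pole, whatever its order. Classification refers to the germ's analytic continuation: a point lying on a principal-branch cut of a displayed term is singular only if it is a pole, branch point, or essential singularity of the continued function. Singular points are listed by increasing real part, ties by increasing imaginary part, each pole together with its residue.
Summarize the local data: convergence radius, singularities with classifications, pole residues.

Denominator factor (r - 1/11): pole of order 1 at 1/11, modulus 1/11.
Denominator factor (r - 2)^3: pole of order 3 at 2, modulus 2.
The radius of convergence is the smallest modulus among the singular points: 1/11.
At the order-1 pole 1/11 set g(r) = (r - (1/11))*f(r) = -23/(31*(r - 2)**3).
Simple pole: residue = g(a) at a = 1/11, which is 30613/287091.
At the order-3 pole 2 set g(r) = (r - (2))^3*f(r) = -23/(31*(r - 1/11)).
Order-3 pole: residue = g''(a)/2; g''(2) = -61226/287091, so the residue is -30613/287091.
List the singular points by increasing real part (a conjugate pair: the negative imaginary part first).

Radius of convergence at 0: 1/11.
At 1/11: a pole of order 1; residue 30613/287091.
At 2: a pole of order 3; residue -30613/287091.


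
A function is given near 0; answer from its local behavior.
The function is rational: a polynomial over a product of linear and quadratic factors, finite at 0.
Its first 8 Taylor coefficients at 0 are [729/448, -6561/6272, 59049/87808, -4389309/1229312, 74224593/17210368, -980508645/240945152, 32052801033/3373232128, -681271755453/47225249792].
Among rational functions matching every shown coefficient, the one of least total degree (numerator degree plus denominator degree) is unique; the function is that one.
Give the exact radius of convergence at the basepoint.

The radius of convergence is 2/3.

No rational of total degree below 3 reproduces all 8 coefficients; solving the [0/3] Pade equations on them gives f(θ) = 27/(32*(θ + 2/3)*(θ**2 - 2*θ/3 + 7/9)), whose expansion matches every shown term.
Denominator factor (θ + 2/3): pole of order 1 at -2/3, modulus 2/3.
Denominator factor (θ**2 - 2*θ/3 + 7/9): discriminant -8/3, complex-conjugate roots (1/3) + ((1/3)*sqrt(6))*i and (1/3) - ((1/3)*sqrt(6))*i; poles of order 1, moduli (1/3)*sqrt(7) and (1/3)*sqrt(7).
The radius of convergence is the smallest modulus among the singular points: 2/3.


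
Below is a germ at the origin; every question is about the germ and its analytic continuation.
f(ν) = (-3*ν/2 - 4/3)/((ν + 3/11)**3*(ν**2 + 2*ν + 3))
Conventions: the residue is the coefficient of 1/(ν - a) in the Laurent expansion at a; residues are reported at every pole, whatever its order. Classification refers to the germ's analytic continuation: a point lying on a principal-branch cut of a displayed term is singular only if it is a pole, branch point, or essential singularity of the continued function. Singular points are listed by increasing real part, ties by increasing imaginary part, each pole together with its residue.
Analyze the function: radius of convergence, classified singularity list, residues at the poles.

Radius of convergence at 0: 3/11.
At (-1) - (sqrt(2))*i: a pole of order 1; residue (-31354367/171915696) + ((5056469/171915696)*sqrt(2))*i.
At (-1) + (sqrt(2))*i: a pole of order 1; residue (-31354367/171915696) - ((5056469/171915696)*sqrt(2))*i.
At -3/11: a pole of order 3; residue 31354367/85957848.

Denominator factor (ν**2 + 2*ν + 3): discriminant -8, complex-conjugate roots (-1) + (sqrt(2))*i and (-1) - (sqrt(2))*i; poles of order 1, moduli sqrt(3) and sqrt(3).
Denominator factor (ν + 3/11)^3: pole of order 3 at -3/11, modulus 3/11.
The radius of convergence is the smallest modulus among the singular points: 3/11.
The factor ν**2 + 2*ν + 3 splits as (ν - a)(ν - a') with a = (-1) - (sqrt(2))*i, a' = (-1) + (sqrt(2))*i. At the order-1 pole a set g(ν) = (ν - a)*f(ν) = [(-3*ν/2 - 4/3)/(ν + 3/11)**3] / (ν - a').
Simple pole: residue = g(a) at a = (-1) - (sqrt(2))*i, which is (-31354367/171915696) + ((5056469/171915696)*sqrt(2))*i.
The factor ν**2 + 2*ν + 3 splits as (ν - a)(ν - a') with a = (-1) + (sqrt(2))*i, a' = (-1) - (sqrt(2))*i. At the order-1 pole a set g(ν) = (ν - a)*f(ν) = [(-3*ν/2 - 4/3)/(ν + 3/11)**3] / (ν - a').
Simple pole: residue = g(a) at a = (-1) + (sqrt(2))*i, which is (-31354367/171915696) - ((5056469/171915696)*sqrt(2))*i.
At the order-3 pole -3/11 set g(ν) = (ν - (-3/11))^3*f(ν) = (-3*ν/2 - 4/3)/(ν**2 + 2*ν + 3).
Order-3 pole: residue = g''(a)/2; g''(-3/11) = 31354367/42978924, so the residue is 31354367/85957848.
List the singular points by increasing real part (a conjugate pair: the negative imaginary part first).
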